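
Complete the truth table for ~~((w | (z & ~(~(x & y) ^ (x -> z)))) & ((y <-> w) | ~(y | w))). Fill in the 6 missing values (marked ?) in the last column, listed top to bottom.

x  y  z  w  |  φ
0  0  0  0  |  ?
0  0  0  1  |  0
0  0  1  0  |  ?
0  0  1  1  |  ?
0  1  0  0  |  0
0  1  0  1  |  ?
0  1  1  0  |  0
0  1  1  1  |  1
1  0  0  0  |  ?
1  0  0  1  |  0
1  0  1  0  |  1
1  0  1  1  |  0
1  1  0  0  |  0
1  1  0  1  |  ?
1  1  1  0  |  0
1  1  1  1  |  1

0, 1, 0, 1, 0, 1

Row x=0, y=0, z=0, w=0: ((w | (z & ~(~(x & y) ^ (x -> z)))) & ((y <-> w) | ~(y | w))) = 0, ~((w | (z & ~(~(x & y) ^ (x -> z)))) & ((y <-> w) | ~(y | w))) = 1, so the formula = 0.
Row x=0, y=0, z=1, w=0: ((w | (z & ~(~(x & y) ^ (x -> z)))) & ((y <-> w) | ~(y | w))) = 1, ~((w | (z & ~(~(x & y) ^ (x -> z)))) & ((y <-> w) | ~(y | w))) = 0, so the formula = 1.
Row x=0, y=0, z=1, w=1: ((w | (z & ~(~(x & y) ^ (x -> z)))) & ((y <-> w) | ~(y | w))) = 0, ~((w | (z & ~(~(x & y) ^ (x -> z)))) & ((y <-> w) | ~(y | w))) = 1, so the formula = 0.
Row x=0, y=1, z=0, w=1: ((w | (z & ~(~(x & y) ^ (x -> z)))) & ((y <-> w) | ~(y | w))) = 1, ~((w | (z & ~(~(x & y) ^ (x -> z)))) & ((y <-> w) | ~(y | w))) = 0, so the formula = 1.
Row x=1, y=0, z=0, w=0: ((w | (z & ~(~(x & y) ^ (x -> z)))) & ((y <-> w) | ~(y | w))) = 0, ~((w | (z & ~(~(x & y) ^ (x -> z)))) & ((y <-> w) | ~(y | w))) = 1, so the formula = 0.
Row x=1, y=1, z=0, w=1: ((w | (z & ~(~(x & y) ^ (x -> z)))) & ((y <-> w) | ~(y | w))) = 1, ~((w | (z & ~(~(x & y) ^ (x -> z)))) & ((y <-> w) | ~(y | w))) = 0, so the formula = 1.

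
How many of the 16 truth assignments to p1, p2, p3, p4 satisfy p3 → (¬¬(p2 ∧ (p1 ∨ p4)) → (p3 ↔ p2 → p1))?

p1  p2  p3  p4  |  (p1 ∨ p4)  (p2 ∧ (p1 ∨ p4))  ¬(p2 ∧ (p1 ∨ p4))  ¬¬(p2 ∧ (p1 ∨ p4))  (p2 → p1)  (p3 ↔ (p2 → p1))  φ
F   F   F   F   |      F             F                  T                  F               T             F          T
F   F   F   T   |      T             F                  T                  F               T             F          T
F   F   T   F   |      F             F                  T                  F               T             T          T
F   F   T   T   |      T             F                  T                  F               T             T          T
F   T   F   F   |      F             F                  T                  F               F             T          T
F   T   F   T   |      T             T                  F                  T               F             T          T
F   T   T   F   |      F             F                  T                  F               F             F          T
F   T   T   T   |      T             T                  F                  T               F             F          F
T   F   F   F   |      T             F                  T                  F               T             F          T
T   F   F   T   |      T             F                  T                  F               T             F          T
T   F   T   F   |      T             F                  T                  F               T             T          T
T   F   T   T   |      T             F                  T                  F               T             T          T
T   T   F   F   |      T             T                  F                  T               T             F          T
T   T   F   T   |      T             T                  F                  T               T             F          T
T   T   T   F   |      T             T                  F                  T               T             T          T
T   T   T   T   |      T             T                  F                  T               T             T          T
The formula is true on 15 of the 16 rows.

15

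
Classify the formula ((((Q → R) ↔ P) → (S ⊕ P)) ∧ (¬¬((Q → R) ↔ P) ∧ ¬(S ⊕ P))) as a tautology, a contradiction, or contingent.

P  Q  R  S  |  (Q → R)  ((Q → R) ↔ P)  (S ⊕ P)  (((Q → R) ↔ P) → (S ⊕ P))  ¬((Q → R) ↔ P)  ¬¬((Q → R) ↔ P)  ¬(S ⊕ P)  (¬¬((Q → R) ↔ P) ∧ ¬(S ⊕ P))  φ
T  T  T  T  |     T           T           F                 F                    F                T            T                   T                F
T  T  T  F  |     T           T           T                 T                    F                T            F                   F                F
T  T  F  T  |     F           F           F                 T                    T                F            T                   F                F
T  T  F  F  |     F           F           T                 T                    T                F            F                   F                F
T  F  T  T  |     T           T           F                 F                    F                T            T                   T                F
T  F  T  F  |     T           T           T                 T                    F                T            F                   F                F
T  F  F  T  |     T           T           F                 F                    F                T            T                   T                F
T  F  F  F  |     T           T           T                 T                    F                T            F                   F                F
F  T  T  T  |     T           F           T                 T                    T                F            F                   F                F
F  T  T  F  |     T           F           F                 T                    T                F            T                   F                F
F  T  F  T  |     F           T           T                 T                    F                T            F                   F                F
F  T  F  F  |     F           T           F                 F                    F                T            T                   T                F
F  F  T  T  |     T           F           T                 T                    T                F            F                   F                F
F  F  T  F  |     T           F           F                 T                    T                F            T                   F                F
F  F  F  T  |     T           F           T                 T                    T                F            F                   F                F
F  F  F  F  |     T           F           F                 T                    T                F            T                   F                F
Every row is F, so the formula is a contradiction.

contradiction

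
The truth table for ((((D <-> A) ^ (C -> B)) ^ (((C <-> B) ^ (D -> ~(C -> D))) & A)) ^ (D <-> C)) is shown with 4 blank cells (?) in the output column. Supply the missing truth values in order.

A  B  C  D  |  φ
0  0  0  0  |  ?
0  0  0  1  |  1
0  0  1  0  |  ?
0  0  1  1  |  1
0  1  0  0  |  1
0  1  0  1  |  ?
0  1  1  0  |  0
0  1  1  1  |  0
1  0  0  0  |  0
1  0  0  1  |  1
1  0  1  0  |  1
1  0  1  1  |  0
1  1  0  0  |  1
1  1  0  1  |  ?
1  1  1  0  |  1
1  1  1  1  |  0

1, 1, 1, 0

Row A=0, B=0, C=0, D=0: (((D <-> A) ^ (C -> B)) ^ (((C <-> B) ^ (D -> ~(C -> D))) & A)) = 0, (D <-> C) = 1, so the formula = 1.
Row A=0, B=0, C=1, D=0: (((D <-> A) ^ (C -> B)) ^ (((C <-> B) ^ (D -> ~(C -> D))) & A)) = 1, (D <-> C) = 0, so the formula = 1.
Row A=0, B=1, C=0, D=1: (((D <-> A) ^ (C -> B)) ^ (((C <-> B) ^ (D -> ~(C -> D))) & A)) = 1, (D <-> C) = 0, so the formula = 1.
Row A=1, B=1, C=0, D=1: (((D <-> A) ^ (C -> B)) ^ (((C <-> B) ^ (D -> ~(C -> D))) & A)) = 0, (D <-> C) = 0, so the formula = 0.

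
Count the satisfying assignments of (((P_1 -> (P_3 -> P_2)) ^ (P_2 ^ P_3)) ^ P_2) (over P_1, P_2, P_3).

P_1 | P_2 | P_3 | (P_3 -> P_2) | (P_1 -> (P_3 -> P_2)) | (P_2 ^ P_3) | φ
--- | --- | --- | ------------ | --------------------- | ----------- | -
 F  |  F  |  F  |      T       |           T           |      F      | T
 F  |  F  |  T  |      F       |           T           |      T      | F
 F  |  T  |  F  |      T       |           T           |      T      | T
 F  |  T  |  T  |      T       |           T           |      F      | F
 T  |  F  |  F  |      T       |           T           |      F      | T
 T  |  F  |  T  |      F       |           F           |      T      | T
 T  |  T  |  F  |      T       |           T           |      T      | T
 T  |  T  |  T  |      T       |           T           |      F      | F
The formula is true on 5 of the 8 rows.

5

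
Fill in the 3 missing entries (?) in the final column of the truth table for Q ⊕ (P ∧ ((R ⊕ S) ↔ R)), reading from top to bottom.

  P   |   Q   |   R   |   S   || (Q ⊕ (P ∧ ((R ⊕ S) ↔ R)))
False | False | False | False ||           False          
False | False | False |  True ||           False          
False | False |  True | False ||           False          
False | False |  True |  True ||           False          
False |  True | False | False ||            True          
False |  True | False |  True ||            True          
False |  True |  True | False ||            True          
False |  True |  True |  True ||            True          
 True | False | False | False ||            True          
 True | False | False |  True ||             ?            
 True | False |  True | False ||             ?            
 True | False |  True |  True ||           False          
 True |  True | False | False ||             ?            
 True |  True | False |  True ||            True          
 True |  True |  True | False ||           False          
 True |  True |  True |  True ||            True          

False, True, False

Row P=True, Q=False, R=False, S=True: (P ∧ ((R ⊕ S) ↔ R)) = False, so (Q ⊕ (P ∧ ((R ⊕ S) ↔ R))) = False.
Row P=True, Q=False, R=True, S=False: (P ∧ ((R ⊕ S) ↔ R)) = True, so (Q ⊕ (P ∧ ((R ⊕ S) ↔ R))) = True.
Row P=True, Q=True, R=False, S=False: (P ∧ ((R ⊕ S) ↔ R)) = True, so (Q ⊕ (P ∧ ((R ⊕ S) ↔ R))) = False.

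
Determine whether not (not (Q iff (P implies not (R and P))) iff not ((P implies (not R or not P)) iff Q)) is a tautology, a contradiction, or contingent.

contradiction

  P   |   Q   |   R   || (R and P) | not (R and P) | (P implies not (R and P)) | not R | not P | (not R or not P) | (P implies (not R or not P)) |   φ  
False | False | False ||   False   |      True     |            True           |  True |  True |       True       |             True             | False
False | False |  True ||   False   |      True     |            True           | False |  True |       True       |             True             | False
False |  True | False ||   False   |      True     |            True           |  True |  True |       True       |             True             | False
False |  True |  True ||   False   |      True     |            True           | False |  True |       True       |             True             | False
 True | False | False ||   False   |      True     |            True           |  True | False |       True       |             True             | False
 True | False |  True ||    True   |     False     |           False           | False | False |      False       |            False             | False
 True |  True | False ||   False   |      True     |            True           |  True | False |       True       |             True             | False
 True |  True |  True ||    True   |     False     |           False           | False | False |      False       |            False             | False
Every row is False, so the formula is a contradiction.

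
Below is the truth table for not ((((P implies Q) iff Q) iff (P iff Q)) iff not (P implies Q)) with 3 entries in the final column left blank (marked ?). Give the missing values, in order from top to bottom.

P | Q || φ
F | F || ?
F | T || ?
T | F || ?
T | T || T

Row P=F, Q=F: (((P implies Q) iff Q) iff (P iff Q)) = F, not (P implies Q) = F, ((((P implies Q) iff Q) iff (P iff Q)) iff not (P implies Q)) = T, so the formula = F.
Row P=F, Q=T: (((P implies Q) iff Q) iff (P iff Q)) = F, not (P implies Q) = F, ((((P implies Q) iff Q) iff (P iff Q)) iff not (P implies Q)) = T, so the formula = F.
Row P=T, Q=F: (((P implies Q) iff Q) iff (P iff Q)) = F, not (P implies Q) = T, ((((P implies Q) iff Q) iff (P iff Q)) iff not (P implies Q)) = F, so the formula = T.

F, F, T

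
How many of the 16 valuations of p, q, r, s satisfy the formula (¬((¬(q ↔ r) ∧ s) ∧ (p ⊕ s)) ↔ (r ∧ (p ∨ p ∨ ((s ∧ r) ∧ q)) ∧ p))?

  p   |   q   |   r   |   s   || (q ↔ r) | ¬(q ↔ r) | (¬(q ↔ r) ∧ s) | (p ⊕ s) | ((¬(q ↔ r) ∧ s) ∧ (p ⊕ s)) | ¬((¬(q ↔ r) ∧ s) ∧ (p ⊕ s)) | (s ∧ r) | ((s ∧ r) ∧ q) | (p ∨ p ∨ ((s ∧ r) ∧ q)) |   φ  
False | False | False | False ||   True  |  False   |     False      |  False  |           False            |             True            |  False  |     False     |          False          | False
False | False | False |  True ||   True  |  False   |     False      |   True  |           False            |             True            |  False  |     False     |          False          | False
False | False |  True | False ||  False  |   True   |     False      |  False  |           False            |             True            |  False  |     False     |          False          | False
False | False |  True |  True ||  False  |   True   |      True      |   True  |            True            |            False            |   True  |     False     |          False          |  True
False |  True | False | False ||  False  |   True   |     False      |  False  |           False            |             True            |  False  |     False     |          False          | False
False |  True | False |  True ||  False  |   True   |      True      |   True  |            True            |            False            |  False  |     False     |          False          |  True
False |  True |  True | False ||   True  |  False   |     False      |  False  |           False            |             True            |  False  |     False     |          False          | False
False |  True |  True |  True ||   True  |  False   |     False      |   True  |           False            |             True            |   True  |      True     |           True          | False
 True | False | False | False ||   True  |  False   |     False      |   True  |           False            |             True            |  False  |     False     |           True          | False
 True | False | False |  True ||   True  |  False   |     False      |  False  |           False            |             True            |  False  |     False     |           True          | False
 True | False |  True | False ||  False  |   True   |     False      |   True  |           False            |             True            |  False  |     False     |           True          |  True
 True | False |  True |  True ||  False  |   True   |      True      |  False  |           False            |             True            |   True  |     False     |           True          |  True
 True |  True | False | False ||  False  |   True   |     False      |   True  |           False            |             True            |  False  |     False     |           True          | False
 True |  True | False |  True ||  False  |   True   |      True      |  False  |           False            |             True            |  False  |     False     |           True          | False
 True |  True |  True | False ||   True  |  False   |     False      |   True  |           False            |             True            |  False  |     False     |           True          |  True
 True |  True |  True |  True ||   True  |  False   |     False      |  False  |           False            |             True            |   True  |      True     |           True          |  True
The formula is true on 6 of the 16 rows.

6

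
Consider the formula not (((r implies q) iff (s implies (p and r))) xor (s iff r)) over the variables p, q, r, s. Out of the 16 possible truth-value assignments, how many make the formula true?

12

p  q  r  s  |  (r implies q)  (p and r)  (s implies (p and r))  (s iff r)  φ
1  1  1  1  |        1            1                1                1      1
1  1  1  0  |        1            1                1                0      0
1  1  0  1  |        1            0                0                0      1
1  1  0  0  |        1            0                1                1      1
1  0  1  1  |        0            1                1                1      0
1  0  1  0  |        0            1                1                0      1
1  0  0  1  |        1            0                0                0      1
1  0  0  0  |        1            0                1                1      1
0  1  1  1  |        1            0                0                1      0
0  1  1  0  |        1            0                1                0      0
0  1  0  1  |        1            0                0                0      1
0  1  0  0  |        1            0                1                1      1
0  0  1  1  |        0            0                0                1      1
0  0  1  0  |        0            0                1                0      1
0  0  0  1  |        1            0                0                0      1
0  0  0  0  |        1            0                1                1      1
The formula is true on 12 of the 16 rows.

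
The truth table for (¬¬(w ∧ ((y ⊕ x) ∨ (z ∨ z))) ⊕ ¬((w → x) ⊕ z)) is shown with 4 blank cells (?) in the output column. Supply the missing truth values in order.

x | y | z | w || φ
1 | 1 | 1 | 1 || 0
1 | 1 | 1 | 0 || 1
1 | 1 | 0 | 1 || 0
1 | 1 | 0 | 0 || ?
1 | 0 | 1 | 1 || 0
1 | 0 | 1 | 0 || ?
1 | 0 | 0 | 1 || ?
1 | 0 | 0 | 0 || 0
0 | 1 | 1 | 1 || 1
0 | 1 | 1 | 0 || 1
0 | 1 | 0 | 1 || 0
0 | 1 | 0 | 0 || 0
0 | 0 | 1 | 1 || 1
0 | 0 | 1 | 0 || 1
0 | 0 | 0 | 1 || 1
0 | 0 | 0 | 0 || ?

Row x=1, y=1, z=0, w=0: ¬¬(w ∧ ((y ⊕ x) ∨ (z ∨ z))) = 0, ¬((w → x) ⊕ z) = 0, so the formula = 0.
Row x=1, y=0, z=1, w=0: ¬¬(w ∧ ((y ⊕ x) ∨ (z ∨ z))) = 0, ¬((w → x) ⊕ z) = 1, so the formula = 1.
Row x=1, y=0, z=0, w=1: ¬¬(w ∧ ((y ⊕ x) ∨ (z ∨ z))) = 1, ¬((w → x) ⊕ z) = 0, so the formula = 1.
Row x=0, y=0, z=0, w=0: ¬¬(w ∧ ((y ⊕ x) ∨ (z ∨ z))) = 0, ¬((w → x) ⊕ z) = 0, so the formula = 0.

0, 1, 1, 0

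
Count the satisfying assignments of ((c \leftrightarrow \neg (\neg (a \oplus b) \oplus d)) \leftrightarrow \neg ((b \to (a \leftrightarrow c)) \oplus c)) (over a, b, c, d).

8

a | b | c | d | (a \oplus b) | \neg (a \oplus b) | (\neg (a \oplus b) \oplus d) | (a \leftrightarrow c) | φ
- | - | - | - | ------------ | ----------------- | ---------------------------- | --------------------- | -
1 | 1 | 1 | 1 |      0       |         1         |              0               |           1           | 1
1 | 1 | 1 | 0 |      0       |         1         |              1               |           1           | 0
1 | 1 | 0 | 1 |      0       |         1         |              0               |           0           | 0
1 | 1 | 0 | 0 |      0       |         1         |              1               |           0           | 1
1 | 0 | 1 | 1 |      1       |         0         |              1               |           1           | 0
1 | 0 | 1 | 0 |      1       |         0         |              0               |           1           | 1
1 | 0 | 0 | 1 |      1       |         0         |              1               |           0           | 0
1 | 0 | 0 | 0 |      1       |         0         |              0               |           0           | 1
0 | 1 | 1 | 1 |      1       |         0         |              1               |           0           | 1
0 | 1 | 1 | 0 |      1       |         0         |              0               |           0           | 0
0 | 1 | 0 | 1 |      1       |         0         |              1               |           1           | 0
0 | 1 | 0 | 0 |      1       |         0         |              0               |           1           | 1
0 | 0 | 1 | 1 |      0       |         1         |              0               |           0           | 1
0 | 0 | 1 | 0 |      0       |         1         |              1               |           0           | 0
0 | 0 | 0 | 1 |      0       |         1         |              0               |           1           | 1
0 | 0 | 0 | 0 |      0       |         1         |              1               |           1           | 0
The formula is true on 8 of the 16 rows.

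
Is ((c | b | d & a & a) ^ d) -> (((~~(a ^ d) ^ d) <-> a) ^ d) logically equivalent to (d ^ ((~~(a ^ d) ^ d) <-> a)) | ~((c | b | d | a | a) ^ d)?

not equivalent

a | b | c | d || φ | ψ
T | T | T | T || T | T
T | T | T | F || T | T
T | T | F | T || T | T
T | T | F | F || T | T
T | F | T | T || T | T
T | F | T | F || T | T
T | F | F | T || T | T
T | F | F | F || T | T
F | T | T | T || T | T
F | T | T | F || T | T
F | T | F | T || T | T
F | T | F | F || T | T
F | F | T | T || T | T
F | F | T | F || T | T
F | F | F | T || F | T
F | F | F | F || T | T
The columns differ at a=F, b=F, c=F, d=T (φ=F, ψ=T), so they are not equivalent.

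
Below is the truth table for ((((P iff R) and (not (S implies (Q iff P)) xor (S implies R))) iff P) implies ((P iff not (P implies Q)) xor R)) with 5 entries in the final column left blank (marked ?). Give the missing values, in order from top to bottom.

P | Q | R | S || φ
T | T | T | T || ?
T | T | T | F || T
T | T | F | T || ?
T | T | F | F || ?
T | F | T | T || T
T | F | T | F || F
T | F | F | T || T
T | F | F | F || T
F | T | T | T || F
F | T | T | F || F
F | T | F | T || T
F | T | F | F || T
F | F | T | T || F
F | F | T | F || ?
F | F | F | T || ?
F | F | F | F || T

Row P=T, Q=T, R=T, S=T: (((P iff R) and (not (S implies (Q iff P)) xor (S implies R))) iff P) = T, ((P iff not (P implies Q)) xor R) = T, so the formula = T.
Row P=T, Q=T, R=F, S=T: (((P iff R) and (not (S implies (Q iff P)) xor (S implies R))) iff P) = F, ((P iff not (P implies Q)) xor R) = F, so the formula = T.
Row P=T, Q=T, R=F, S=F: (((P iff R) and (not (S implies (Q iff P)) xor (S implies R))) iff P) = F, ((P iff not (P implies Q)) xor R) = F, so the formula = T.
Row P=F, Q=F, R=T, S=F: (((P iff R) and (not (S implies (Q iff P)) xor (S implies R))) iff P) = T, ((P iff not (P implies Q)) xor R) = F, so the formula = F.
Row P=F, Q=F, R=F, S=T: (((P iff R) and (not (S implies (Q iff P)) xor (S implies R))) iff P) = T, ((P iff not (P implies Q)) xor R) = T, so the formula = T.

T, T, T, F, T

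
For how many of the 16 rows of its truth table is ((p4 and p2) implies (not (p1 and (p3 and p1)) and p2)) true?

15

p1 | p2 | p3 | p4 | (p4 and p2) | (p3 and p1) | (p1 and (p3 and p1)) | not (p1 and (p3 and p1)) | φ
-- | -- | -- | -- | ----------- | ----------- | -------------------- | ------------------------ | -
1  | 1  | 1  | 1  |      1      |      1      |          1           |            0             | 0
1  | 1  | 1  | 0  |      0      |      1      |          1           |            0             | 1
1  | 1  | 0  | 1  |      1      |      0      |          0           |            1             | 1
1  | 1  | 0  | 0  |      0      |      0      |          0           |            1             | 1
1  | 0  | 1  | 1  |      0      |      1      |          1           |            0             | 1
1  | 0  | 1  | 0  |      0      |      1      |          1           |            0             | 1
1  | 0  | 0  | 1  |      0      |      0      |          0           |            1             | 1
1  | 0  | 0  | 0  |      0      |      0      |          0           |            1             | 1
0  | 1  | 1  | 1  |      1      |      0      |          0           |            1             | 1
0  | 1  | 1  | 0  |      0      |      0      |          0           |            1             | 1
0  | 1  | 0  | 1  |      1      |      0      |          0           |            1             | 1
0  | 1  | 0  | 0  |      0      |      0      |          0           |            1             | 1
0  | 0  | 1  | 1  |      0      |      0      |          0           |            1             | 1
0  | 0  | 1  | 0  |      0      |      0      |          0           |            1             | 1
0  | 0  | 0  | 1  |      0      |      0      |          0           |            1             | 1
0  | 0  | 0  | 0  |      0      |      0      |          0           |            1             | 1
The formula is true on 15 of the 16 rows.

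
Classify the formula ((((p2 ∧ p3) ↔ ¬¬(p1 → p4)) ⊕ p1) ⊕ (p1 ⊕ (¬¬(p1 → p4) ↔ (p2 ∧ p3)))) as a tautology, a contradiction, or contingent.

p1 | p2 | p3 | p4 | φ
-- | -- | -- | -- | -
F  | F  | F  | F  | F
F  | F  | F  | T  | F
F  | F  | T  | F  | F
F  | F  | T  | T  | F
F  | T  | F  | F  | F
F  | T  | F  | T  | F
F  | T  | T  | F  | F
F  | T  | T  | T  | F
T  | F  | F  | F  | F
T  | F  | F  | T  | F
T  | F  | T  | F  | F
T  | F  | T  | T  | F
T  | T  | F  | F  | F
T  | T  | F  | T  | F
T  | T  | T  | F  | F
T  | T  | T  | T  | F
Every row is F, so the formula is a contradiction.

contradiction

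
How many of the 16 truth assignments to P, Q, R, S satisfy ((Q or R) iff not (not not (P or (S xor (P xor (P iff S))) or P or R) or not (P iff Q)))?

P | Q | R | S | (Q or R) | (P iff S) | (P xor (P iff S)) | (S xor (P xor (P iff S))) | (P iff Q) | not (P iff Q) | φ
- | - | - | - | -------- | --------- | ----------------- | ------------------------- | --------- | ------------- | -
0 | 0 | 0 | 0 |    0     |     1     |         1         |             1             |     1     |       0       | 1
0 | 0 | 0 | 1 |    0     |     0     |         0         |             1             |     1     |       0       | 1
0 | 0 | 1 | 0 |    1     |     1     |         1         |             1             |     1     |       0       | 0
0 | 0 | 1 | 1 |    1     |     0     |         0         |             1             |     1     |       0       | 0
0 | 1 | 0 | 0 |    1     |     1     |         1         |             1             |     0     |       1       | 0
0 | 1 | 0 | 1 |    1     |     0     |         0         |             1             |     0     |       1       | 0
0 | 1 | 1 | 0 |    1     |     1     |         1         |             1             |     0     |       1       | 0
0 | 1 | 1 | 1 |    1     |     0     |         0         |             1             |     0     |       1       | 0
1 | 0 | 0 | 0 |    0     |     0     |         1         |             1             |     0     |       1       | 1
1 | 0 | 0 | 1 |    0     |     1     |         0         |             1             |     0     |       1       | 1
1 | 0 | 1 | 0 |    1     |     0     |         1         |             1             |     0     |       1       | 0
1 | 0 | 1 | 1 |    1     |     1     |         0         |             1             |     0     |       1       | 0
1 | 1 | 0 | 0 |    1     |     0     |         1         |             1             |     1     |       0       | 0
1 | 1 | 0 | 1 |    1     |     1     |         0         |             1             |     1     |       0       | 0
1 | 1 | 1 | 0 |    1     |     0     |         1         |             1             |     1     |       0       | 0
1 | 1 | 1 | 1 |    1     |     1     |         0         |             1             |     1     |       0       | 0
The formula is true on 4 of the 16 rows.

4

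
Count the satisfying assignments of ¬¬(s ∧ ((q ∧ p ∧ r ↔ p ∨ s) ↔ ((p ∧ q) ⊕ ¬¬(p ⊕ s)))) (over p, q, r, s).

p  q  r  s  |  φ
F  F  F  F  |  F
F  F  F  T  |  F
F  F  T  F  |  F
F  F  T  T  |  F
F  T  F  F  |  F
F  T  F  T  |  F
F  T  T  F  |  F
F  T  T  T  |  F
T  F  F  F  |  F
T  F  F  T  |  T
T  F  T  F  |  F
T  F  T  T  |  T
T  T  F  F  |  F
T  T  F  T  |  F
T  T  T  F  |  F
T  T  T  T  |  T
The formula is true on 3 of the 16 rows.

3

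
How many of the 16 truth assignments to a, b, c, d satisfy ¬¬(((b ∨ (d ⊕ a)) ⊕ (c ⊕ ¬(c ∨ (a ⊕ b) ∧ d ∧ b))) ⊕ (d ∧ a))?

5

a | b | c | d || (d ⊕ a) | (b ∨ (d ⊕ a)) | (a ⊕ b) | ((a ⊕ b) ∧ d) | (((a ⊕ b) ∧ d) ∧ b) | (c ∨ (((a ⊕ b) ∧ d) ∧ b)) | ¬(c ∨ (((a ⊕ b) ∧ d) ∧ b)) | (d ∧ a) | φ
F | F | F | F ||    F    |       F       |    F    |       F       |          F          |             F             |             T              |    F    | T
F | F | F | T ||    T    |       T       |    F    |       F       |          F          |             F             |             T              |    F    | F
F | F | T | F ||    F    |       F       |    F    |       F       |          F          |             T             |             F              |    F    | T
F | F | T | T ||    T    |       T       |    F    |       F       |          F          |             T             |             F              |    F    | F
F | T | F | F ||    F    |       T       |    T    |       F       |          F          |             F             |             T              |    F    | F
F | T | F | T ||    T    |       T       |    T    |       T       |          T          |             T             |             F              |    F    | T
F | T | T | F ||    F    |       T       |    T    |       F       |          F          |             T             |             F              |    F    | F
F | T | T | T ||    T    |       T       |    T    |       T       |          T          |             T             |             F              |    F    | F
T | F | F | F ||    T    |       T       |    T    |       F       |          F          |             F             |             T              |    F    | F
T | F | F | T ||    F    |       F       |    T    |       T       |          F          |             F             |             T              |    T    | F
T | F | T | F ||    T    |       T       |    T    |       F       |          F          |             T             |             F              |    F    | F
T | F | T | T ||    F    |       F       |    T    |       T       |          F          |             T             |             F              |    T    | F
T | T | F | F ||    T    |       T       |    F    |       F       |          F          |             F             |             T              |    F    | F
T | T | F | T ||    F    |       T       |    F    |       F       |          F          |             F             |             T              |    T    | T
T | T | T | F ||    T    |       T       |    F    |       F       |          F          |             T             |             F              |    F    | F
T | T | T | T ||    F    |       T       |    F    |       F       |          F          |             T             |             F              |    T    | T
The formula is true on 5 of the 16 rows.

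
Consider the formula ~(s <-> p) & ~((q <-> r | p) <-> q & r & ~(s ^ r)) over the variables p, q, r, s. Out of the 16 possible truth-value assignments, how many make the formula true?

3

p  q  r  s  |  φ
0  0  0  0  |  0
0  0  0  1  |  1
0  0  1  0  |  0
0  0  1  1  |  0
0  1  0  0  |  0
0  1  0  1  |  0
0  1  1  0  |  0
0  1  1  1  |  0
1  0  0  0  |  0
1  0  0  1  |  0
1  0  1  0  |  0
1  0  1  1  |  0
1  1  0  0  |  1
1  1  0  1  |  0
1  1  1  0  |  1
1  1  1  1  |  0
The formula is true on 3 of the 16 rows.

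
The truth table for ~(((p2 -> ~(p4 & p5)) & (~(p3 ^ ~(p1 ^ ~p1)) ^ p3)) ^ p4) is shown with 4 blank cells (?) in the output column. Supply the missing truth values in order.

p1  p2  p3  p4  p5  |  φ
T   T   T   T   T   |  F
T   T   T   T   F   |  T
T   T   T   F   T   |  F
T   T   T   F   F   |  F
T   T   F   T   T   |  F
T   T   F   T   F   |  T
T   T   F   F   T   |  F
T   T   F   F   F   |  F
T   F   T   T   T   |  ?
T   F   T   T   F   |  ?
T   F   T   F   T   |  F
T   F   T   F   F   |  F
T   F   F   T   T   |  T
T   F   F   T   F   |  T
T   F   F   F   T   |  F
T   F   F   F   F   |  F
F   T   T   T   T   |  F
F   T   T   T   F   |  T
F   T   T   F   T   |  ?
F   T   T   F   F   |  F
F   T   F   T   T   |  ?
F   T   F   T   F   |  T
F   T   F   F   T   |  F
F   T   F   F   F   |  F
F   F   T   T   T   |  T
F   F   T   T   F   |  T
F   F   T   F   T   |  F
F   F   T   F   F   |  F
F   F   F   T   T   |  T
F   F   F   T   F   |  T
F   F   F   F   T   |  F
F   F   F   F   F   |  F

Row p1=T, p2=F, p3=T, p4=T, p5=T: ((p2 -> ~(p4 & p5)) & (~(p3 ^ ~(p1 ^ ~p1)) ^ p3)) = T, (((p2 -> ~(p4 & p5)) & (~(p3 ^ ~(p1 ^ ~p1)) ^ p3)) ^ p4) = F, so the formula = T.
Row p1=T, p2=F, p3=T, p4=T, p5=F: ((p2 -> ~(p4 & p5)) & (~(p3 ^ ~(p1 ^ ~p1)) ^ p3)) = T, (((p2 -> ~(p4 & p5)) & (~(p3 ^ ~(p1 ^ ~p1)) ^ p3)) ^ p4) = F, so the formula = T.
Row p1=F, p2=T, p3=T, p4=F, p5=T: ((p2 -> ~(p4 & p5)) & (~(p3 ^ ~(p1 ^ ~p1)) ^ p3)) = T, (((p2 -> ~(p4 & p5)) & (~(p3 ^ ~(p1 ^ ~p1)) ^ p3)) ^ p4) = T, so the formula = F.
Row p1=F, p2=T, p3=F, p4=T, p5=T: ((p2 -> ~(p4 & p5)) & (~(p3 ^ ~(p1 ^ ~p1)) ^ p3)) = F, (((p2 -> ~(p4 & p5)) & (~(p3 ^ ~(p1 ^ ~p1)) ^ p3)) ^ p4) = T, so the formula = F.

T, T, F, F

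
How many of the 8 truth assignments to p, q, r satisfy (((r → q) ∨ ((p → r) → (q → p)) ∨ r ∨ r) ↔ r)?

4

p | q | r | (r → q) | (p → r) | (q → p) | ((p → r) → (q → p)) | φ
- | - | - | ------- | ------- | ------- | ------------------- | -
T | T | T |    T    |    T    |    T    |          T          | T
T | T | F |    T    |    F    |    T    |          T          | F
T | F | T |    F    |    T    |    T    |          T          | T
T | F | F |    T    |    F    |    T    |          T          | F
F | T | T |    T    |    T    |    F    |          F          | T
F | T | F |    T    |    T    |    F    |          F          | F
F | F | T |    F    |    T    |    T    |          T          | T
F | F | F |    T    |    T    |    T    |          T          | F
The formula is true on 4 of the 8 rows.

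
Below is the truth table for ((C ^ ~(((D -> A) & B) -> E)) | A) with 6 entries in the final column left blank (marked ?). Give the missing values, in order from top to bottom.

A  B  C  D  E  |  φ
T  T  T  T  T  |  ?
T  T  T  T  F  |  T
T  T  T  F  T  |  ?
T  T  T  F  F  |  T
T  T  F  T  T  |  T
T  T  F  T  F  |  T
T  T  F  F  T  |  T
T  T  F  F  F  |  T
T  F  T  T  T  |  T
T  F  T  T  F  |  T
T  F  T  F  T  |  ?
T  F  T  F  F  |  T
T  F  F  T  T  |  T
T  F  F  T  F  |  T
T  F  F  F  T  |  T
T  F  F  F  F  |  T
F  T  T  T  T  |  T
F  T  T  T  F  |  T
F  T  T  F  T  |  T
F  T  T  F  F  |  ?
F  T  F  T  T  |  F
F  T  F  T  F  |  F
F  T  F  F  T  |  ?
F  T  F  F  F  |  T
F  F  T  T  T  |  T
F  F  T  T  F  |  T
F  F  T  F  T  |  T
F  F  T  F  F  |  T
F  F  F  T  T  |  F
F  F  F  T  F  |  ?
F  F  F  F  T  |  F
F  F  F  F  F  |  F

T, T, T, F, F, F

Row A=T, B=T, C=T, D=T, E=T: (C ^ ~(((D -> A) & B) -> E)) = T, so the formula = T.
Row A=T, B=T, C=T, D=F, E=T: (C ^ ~(((D -> A) & B) -> E)) = T, so the formula = T.
Row A=T, B=F, C=T, D=F, E=T: (C ^ ~(((D -> A) & B) -> E)) = T, so the formula = T.
Row A=F, B=T, C=T, D=F, E=F: (C ^ ~(((D -> A) & B) -> E)) = F, so the formula = F.
Row A=F, B=T, C=F, D=F, E=T: (C ^ ~(((D -> A) & B) -> E)) = F, so the formula = F.
Row A=F, B=F, C=F, D=T, E=F: (C ^ ~(((D -> A) & B) -> E)) = F, so the formula = F.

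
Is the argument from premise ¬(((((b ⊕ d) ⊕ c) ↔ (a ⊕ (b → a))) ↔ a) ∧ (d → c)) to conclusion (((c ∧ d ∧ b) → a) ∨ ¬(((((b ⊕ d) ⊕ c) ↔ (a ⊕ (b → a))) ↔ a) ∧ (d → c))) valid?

a | b | c | d | φ | ψ
- | - | - | - | - | -
T | T | T | T | T | T
T | T | T | F | F | T
T | T | F | T | T | T
T | T | F | F | T | T
T | F | T | T | F | T
T | F | T | F | T | T
T | F | F | T | T | T
T | F | F | F | F | T
F | T | T | T | F | F
F | T | T | F | T | T
F | T | F | T | T | T
F | T | F | F | F | T
F | F | T | T | F | T
F | F | T | F | T | T
F | F | F | T | T | T
F | F | F | F | F | T
In every row where φ is true, ψ is also true, so φ ⊨ ψ.

yes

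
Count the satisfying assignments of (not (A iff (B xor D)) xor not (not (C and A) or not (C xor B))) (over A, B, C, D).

8

A | B | C | D | φ
- | - | - | - | -
T | T | T | T | T
T | T | T | F | F
T | T | F | T | T
T | T | F | F | F
T | F | T | T | T
T | F | T | F | F
T | F | F | T | F
T | F | F | F | T
F | T | T | T | F
F | T | T | F | T
F | T | F | T | F
F | T | F | F | T
F | F | T | T | T
F | F | T | F | F
F | F | F | T | T
F | F | F | F | F
The formula is true on 8 of the 16 rows.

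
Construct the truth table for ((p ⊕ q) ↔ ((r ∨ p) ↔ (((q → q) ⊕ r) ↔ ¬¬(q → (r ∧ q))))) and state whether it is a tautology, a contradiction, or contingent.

contingent

p | q | r || φ
F | F | F || T
F | F | T || T
F | T | F || T
F | T | T || F
T | F | F || T
T | F | T || F
T | T | F || T
T | T | T || T
6 of 8 rows are T, so the formula is contingent.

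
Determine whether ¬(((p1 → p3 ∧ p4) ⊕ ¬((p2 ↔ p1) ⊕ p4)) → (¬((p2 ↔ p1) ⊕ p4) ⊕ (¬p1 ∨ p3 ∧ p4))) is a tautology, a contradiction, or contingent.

p1 | p2 | p3 | p4 || (p3 ∧ p4) | (p1 → (p3 ∧ p4)) | (p2 ↔ p1) | ((p2 ↔ p1) ⊕ p4) | ¬((p2 ↔ p1) ⊕ p4) | ¬p1 | (¬p1 ∨ (p3 ∧ p4)) | φ
T  | T  | T  | T  ||     T     |        T         |     T     |        F         |         T         |  F  |         T         | F
T  | T  | T  | F  ||     F     |        F         |     T     |        T         |         F         |  F  |         F         | F
T  | T  | F  | T  ||     F     |        F         |     T     |        F         |         T         |  F  |         F         | F
T  | T  | F  | F  ||     F     |        F         |     T     |        T         |         F         |  F  |         F         | F
T  | F  | T  | T  ||     T     |        T         |     F     |        T         |         F         |  F  |         T         | F
T  | F  | T  | F  ||     F     |        F         |     F     |        F         |         T         |  F  |         F         | F
T  | F  | F  | T  ||     F     |        F         |     F     |        T         |         F         |  F  |         F         | F
T  | F  | F  | F  ||     F     |        F         |     F     |        F         |         T         |  F  |         F         | F
F  | T  | T  | T  ||     T     |        T         |     F     |        T         |         F         |  T  |         T         | F
F  | T  | T  | F  ||     F     |        T         |     F     |        F         |         T         |  T  |         T         | F
F  | T  | F  | T  ||     F     |        T         |     F     |        T         |         F         |  T  |         T         | F
F  | T  | F  | F  ||     F     |        T         |     F     |        F         |         T         |  T  |         T         | F
F  | F  | T  | T  ||     T     |        T         |     T     |        F         |         T         |  T  |         T         | F
F  | F  | T  | F  ||     F     |        T         |     T     |        T         |         F         |  T  |         T         | F
F  | F  | F  | T  ||     F     |        T         |     T     |        F         |         T         |  T  |         T         | F
F  | F  | F  | F  ||     F     |        T         |     T     |        T         |         F         |  T  |         T         | F
Every row is F, so the formula is a contradiction.

contradiction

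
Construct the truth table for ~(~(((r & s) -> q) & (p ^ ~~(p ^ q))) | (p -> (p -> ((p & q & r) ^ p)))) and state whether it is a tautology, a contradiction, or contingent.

contingent

p | q | r | s || φ
1 | 1 | 1 | 1 || 1
1 | 1 | 1 | 0 || 1
1 | 1 | 0 | 1 || 0
1 | 1 | 0 | 0 || 0
1 | 0 | 1 | 1 || 0
1 | 0 | 1 | 0 || 0
1 | 0 | 0 | 1 || 0
1 | 0 | 0 | 0 || 0
0 | 1 | 1 | 1 || 0
0 | 1 | 1 | 0 || 0
0 | 1 | 0 | 1 || 0
0 | 1 | 0 | 0 || 0
0 | 0 | 1 | 1 || 0
0 | 0 | 1 | 0 || 0
0 | 0 | 0 | 1 || 0
0 | 0 | 0 | 0 || 0
2 of 16 rows are 1, so the formula is contingent.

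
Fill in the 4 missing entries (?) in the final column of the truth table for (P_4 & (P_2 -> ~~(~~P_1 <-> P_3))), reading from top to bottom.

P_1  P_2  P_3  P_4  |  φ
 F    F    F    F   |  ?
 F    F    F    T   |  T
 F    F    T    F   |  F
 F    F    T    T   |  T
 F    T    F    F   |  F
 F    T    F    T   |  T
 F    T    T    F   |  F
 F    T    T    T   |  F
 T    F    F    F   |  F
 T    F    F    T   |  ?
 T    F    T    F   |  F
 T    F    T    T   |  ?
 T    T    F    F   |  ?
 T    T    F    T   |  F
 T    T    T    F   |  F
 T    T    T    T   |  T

Row P_1=F, P_2=F, P_3=F, P_4=F: (P_2 -> ~~(~~P_1 <-> P_3)) = T, so the formula = F.
Row P_1=T, P_2=F, P_3=F, P_4=T: (P_2 -> ~~(~~P_1 <-> P_3)) = T, so the formula = T.
Row P_1=T, P_2=F, P_3=T, P_4=T: (P_2 -> ~~(~~P_1 <-> P_3)) = T, so the formula = T.
Row P_1=T, P_2=T, P_3=F, P_4=F: (P_2 -> ~~(~~P_1 <-> P_3)) = F, so the formula = F.

F, T, T, F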